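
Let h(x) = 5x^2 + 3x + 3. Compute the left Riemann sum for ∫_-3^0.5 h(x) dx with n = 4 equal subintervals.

Δx = (0.5 − (-3))/4 = 0.875.
Left endpoints: -3, -2.125, -1.25, -0.375.
h(-3) = 39, h(-2.125) = 19.203125, h(-1.25) = 7.0625, h(-0.375) = 2.578125.
Sum = Δx · [h(-3) + h(-2.125) + h(-1.25) + h(-0.375)].
Sum = 59.36328125.

59.36328125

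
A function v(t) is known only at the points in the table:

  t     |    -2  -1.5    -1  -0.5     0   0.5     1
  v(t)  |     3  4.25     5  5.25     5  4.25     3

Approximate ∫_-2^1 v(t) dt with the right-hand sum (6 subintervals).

Δt = 0.5.
Sum = 0.5·[4.25 + 5 + 5.25 + 5 + 4.25 + 3] = 13.375.

13.375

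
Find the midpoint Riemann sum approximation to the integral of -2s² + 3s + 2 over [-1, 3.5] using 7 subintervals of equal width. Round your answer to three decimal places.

Δs = (3.5 − (-1))/7 = 9/14.
Midpoints: -19/28, -1/28, 17/28, 1.25, 53/28, 71/28, 89/28.
f(-19/28) = -375/392, f(-1/28) = 741/392, f(17/28) = 1209/392, f(1.25) = 2.625, f(53/28) = 201/392, f(71/28) = -1275/392, f(89/28) = -3399/392.
Sum = Δs · [f(-19/28) + f(-1/28) + f(17/28) + ...].
Sum ≈ -3.065.

-3.065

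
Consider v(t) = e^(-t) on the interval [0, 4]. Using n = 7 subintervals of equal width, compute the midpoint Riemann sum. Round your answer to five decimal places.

Δt = (4 − 0)/7 = 4/7.
Midpoints: 2/7, 6/7, 10/7, 2, 18/7, 22/7, 26/7.
v(2/7) ≈ 0.75148, v(6/7) ≈ 0.42437, v(10/7) ≈ 0.23965, v(2) ≈ 0.13534, v(18/7) ≈ 0.07643, v(22/7) ≈ 0.04316, v(26/7) ≈ 0.02437.
Sum = Δt · [v(2/7) + v(6/7) + v(10/7) + ...].
Sum ≈ 0.96845.

0.96845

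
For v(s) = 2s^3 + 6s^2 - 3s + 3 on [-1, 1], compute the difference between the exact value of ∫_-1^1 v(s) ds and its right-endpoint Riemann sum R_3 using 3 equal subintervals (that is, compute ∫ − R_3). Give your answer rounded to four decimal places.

-0.2222

Exact integral: ∫_-1^1 v(s) ds = 10.
R_3 ≈ 10.222222.
Error ≈ 10 − 10.222222 ≈ -0.2222.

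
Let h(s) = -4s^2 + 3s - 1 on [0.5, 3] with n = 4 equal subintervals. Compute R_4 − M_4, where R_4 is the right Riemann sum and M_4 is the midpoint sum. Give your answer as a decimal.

R_4 = -34.453125.
M_4 = -24.8828125.
R_4 − M_4 = -9.5703125.

-9.5703125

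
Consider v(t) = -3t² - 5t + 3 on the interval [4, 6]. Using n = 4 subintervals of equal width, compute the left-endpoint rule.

-178.75

Δt = (6 − 4)/4 = 0.5.
Left endpoints: 4, 4.5, 5, 5.5.
v(4) = -65, v(4.5) = -80.25, v(5) = -97, v(5.5) = -115.25.
Sum = Δt · [v(4) + v(4.5) + v(5) + v(5.5)].
Sum = -178.75.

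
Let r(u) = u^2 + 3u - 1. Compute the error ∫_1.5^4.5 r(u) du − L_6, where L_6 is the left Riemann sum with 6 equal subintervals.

6.625

Exact integral: ∫_1.5^4.5 r(u) du = 53.25.
L_6 = 46.625.
Error = 53.25 − 46.625 = 6.625.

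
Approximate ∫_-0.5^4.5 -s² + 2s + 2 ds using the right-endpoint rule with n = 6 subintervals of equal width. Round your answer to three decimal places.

Δs = (4.5 − (-0.5))/6 = 5/6.
Right endpoints: 1/3, 7/6, 2, 17/6, 11/3, 4.5.
f(1/3) = 23/9, f(7/6) = 107/36, f(2) = 2, f(17/6) = -13/36, f(11/3) = -37/9, f(4.5) = -9.25.
Sum = Δs · [f(1/3) + f(7/6) + f(2) + ...].
Sum ≈ -5.162.

-5.162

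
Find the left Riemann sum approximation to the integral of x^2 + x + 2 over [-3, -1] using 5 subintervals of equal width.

Δx = (-1 − (-3))/5 = 0.4.
Left endpoints: -3, -2.6, -2.2, -1.8, -1.4.
f(-3) = 8, f(-2.6) = 6.16, f(-2.2) = 4.64, f(-1.8) = 3.44, f(-1.4) = 2.56.
Sum = Δx · [f(-3) + f(-2.6) + f(-2.2) + f(-1.8) + f(-1.4)].
Sum = 9.92.

9.92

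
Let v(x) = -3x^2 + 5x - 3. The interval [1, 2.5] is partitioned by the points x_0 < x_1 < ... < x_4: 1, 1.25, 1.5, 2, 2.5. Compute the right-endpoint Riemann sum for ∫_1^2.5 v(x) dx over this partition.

Subinterval widths: 0.25, 0.25, 0.5, 0.5.
Right endpoints: 1.25, 1.5, 2, 2.5.
v(1.25) = -1.4375, v(1.5) = -2.25, v(2) = -5, v(2.5) = -9.25.
Sum = Σ Δx_i · v(x_i).
Sum = -8.046875.

-8.046875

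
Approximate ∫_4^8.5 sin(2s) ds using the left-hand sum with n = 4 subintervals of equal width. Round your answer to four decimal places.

Δs = (8.5 − 4)/4 = 1.125.
Left endpoints: 4, 5.125, 6.25, 7.375.
f(4) ≈ 0.9894, f(5.125) ≈ -0.7347, f(6.25) ≈ -0.0663, f(7.375) ≈ 0.8180.
Sum = Δs · [f(4) + f(5.125) + f(6.25) + f(7.375)].
Sum ≈ 1.1322.

1.1322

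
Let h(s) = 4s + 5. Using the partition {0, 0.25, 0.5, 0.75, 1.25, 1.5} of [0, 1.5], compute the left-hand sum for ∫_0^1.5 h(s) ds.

Subinterval widths: 0.25, 0.25, 0.25, 0.5, 0.25.
Left endpoints: 0, 0.25, 0.5, 0.75, 1.25.
h(0) = 5, h(0.25) = 6, h(0.5) = 7, h(0.75) = 8, h(1.25) = 10.
Sum = Σ Δs_i · h(s_i).
Sum = 11.

11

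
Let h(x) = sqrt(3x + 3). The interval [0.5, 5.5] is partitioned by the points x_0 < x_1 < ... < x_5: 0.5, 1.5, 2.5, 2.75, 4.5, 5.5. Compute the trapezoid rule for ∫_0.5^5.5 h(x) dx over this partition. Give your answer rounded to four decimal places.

Subinterval widths: 1, 1, 0.25, 1.75, 1.
h(0.5) ≈ 2.1213, h(1.5) ≈ 2.7386, h(2.5) ≈ 3.2404, h(2.75) ≈ 3.3541, h(4.5) ≈ 4.0620, h(5.5) ≈ 4.4159.
On each subinterval the trapezoid contributes (Δx_i/2)·[h(x_{i-1}) + h(x_i)].
Sum ≈ 16.9718.

16.9718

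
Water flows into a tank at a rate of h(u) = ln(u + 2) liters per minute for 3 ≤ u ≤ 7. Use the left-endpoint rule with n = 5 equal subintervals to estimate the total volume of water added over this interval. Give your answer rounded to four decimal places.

Δu = (7 − 3)/5 = 0.8.
Left endpoints: 3, 3.8, 4.6, 5.4, 6.2.
h(3) ≈ 1.6094, h(3.8) ≈ 1.7579, h(4.6) ≈ 1.8871, h(5.4) ≈ 2.0015, h(6.2) ≈ 2.1041.
Sum = Δu · [h(3) + h(3.8) + h(4.6) + h(5.4) + h(6.2)].
Sum ≈ 7.4880.

7.4880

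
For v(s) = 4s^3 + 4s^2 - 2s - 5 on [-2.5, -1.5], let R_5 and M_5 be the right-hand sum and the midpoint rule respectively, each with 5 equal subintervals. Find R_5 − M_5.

2.9

R_5 = -15.7.
M_5 = -18.6.
R_5 − M_5 = 2.9.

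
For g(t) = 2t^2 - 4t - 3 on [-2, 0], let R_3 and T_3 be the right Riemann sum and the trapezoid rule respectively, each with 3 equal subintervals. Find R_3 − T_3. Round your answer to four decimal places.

-5.3333

R_3 ≈ 2.296296.
T_3 ≈ 7.629630.
R_3 − T_3 ≈ -5.3333.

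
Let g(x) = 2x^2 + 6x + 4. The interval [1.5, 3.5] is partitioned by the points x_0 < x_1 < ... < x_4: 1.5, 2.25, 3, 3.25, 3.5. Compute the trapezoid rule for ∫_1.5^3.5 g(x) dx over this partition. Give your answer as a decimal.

Subinterval widths: 0.75, 0.75, 0.25, 0.25.
g(1.5) = 17.5, g(2.25) = 27.625, g(3) = 40, g(3.25) = 44.625, g(3.5) = 49.5.
On each subinterval the trapezoid contributes (Δx_i/2)·[g(x_{i-1}) + g(x_i)].
Sum = 64.625.

64.625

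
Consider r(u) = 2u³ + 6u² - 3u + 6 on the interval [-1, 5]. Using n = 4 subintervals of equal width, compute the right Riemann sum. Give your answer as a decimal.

888

Δu = (5 − (-1))/4 = 1.5.
Right endpoints: 0.5, 2, 3.5, 5.
r(0.5) = 6.25, r(2) = 40, r(3.5) = 154.75, r(5) = 391.
Sum = Δu · [r(0.5) + r(2) + r(3.5) + r(5)].
Sum = 888.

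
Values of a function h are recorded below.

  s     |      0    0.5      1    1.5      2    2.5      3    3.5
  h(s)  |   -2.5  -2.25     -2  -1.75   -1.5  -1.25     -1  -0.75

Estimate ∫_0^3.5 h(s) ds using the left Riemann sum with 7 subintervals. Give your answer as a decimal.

Δs = 0.5.
Sum = 0.5·[(-2.5) + (-2.25) + (-2) + (-1.75) + (-1.5) + (-1.25) + (-1)] = -6.125.

-6.125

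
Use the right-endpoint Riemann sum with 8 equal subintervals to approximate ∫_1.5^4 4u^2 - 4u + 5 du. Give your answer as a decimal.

73.02734375

Δu = (4 − 1.5)/8 = 0.3125.
Right endpoints: 1.8125, 2.125, 2.4375, 2.75, 3.0625, 3.375, 3.6875, 4.
f(1.8125) = 10.890625, f(2.125) = 14.5625, f(2.4375) = 19.015625, f(2.75) = 24.25, f(3.0625) = 30.265625, f(3.375) = 37.0625, f(3.6875) = 44.640625, f(4) = 53.
Sum = Δu · [f(1.8125) + f(2.125) + f(2.4375) + ...].
Sum = 73.02734375.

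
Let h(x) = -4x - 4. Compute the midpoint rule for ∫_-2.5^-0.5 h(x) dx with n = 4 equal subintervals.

Δx = (-0.5 − (-2.5))/4 = 0.5.
Midpoints: -2.25, -1.75, -1.25, -0.75.
h(-2.25) = 5, h(-1.75) = 3, h(-1.25) = 1, h(-0.75) = -1.
Sum = Δx · [h(-2.25) + h(-1.75) + h(-1.25) + h(-0.75)].
Sum = 4.

4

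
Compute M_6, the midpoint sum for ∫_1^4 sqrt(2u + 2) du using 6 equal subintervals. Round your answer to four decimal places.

Δu = (4 − 1)/6 = 0.5.
Midpoints: 1.25, 1.75, 2.25, 2.75, 3.25, 3.75.
f(1.25) ≈ 2.1213, f(1.75) ≈ 2.3452, f(2.25) ≈ 2.5495, f(2.75) ≈ 2.7386, f(3.25) ≈ 2.9155, f(3.75) ≈ 3.0822.
Sum = Δu · [f(1.25) + f(1.75) + f(2.25) + ...].
Sum ≈ 7.8762.

7.8762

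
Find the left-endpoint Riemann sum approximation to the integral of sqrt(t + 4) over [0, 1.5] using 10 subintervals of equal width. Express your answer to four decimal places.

3.2398

Δt = (1.5 − 0)/10 = 0.15.
Left endpoints: 0, 0.15, 0.3, 0.45, 0.6, 0.75, 0.9, 1.05, 1.2, 1.35.
f(0) ≈ 2.0000, f(0.15) ≈ 2.0372, f(0.3) ≈ 2.0736, f(0.45) ≈ 2.1095, f(0.6) ≈ 2.1448, f(0.75) ≈ 2.1794, f(0.9) ≈ 2.2136, f(1.05) ≈ 2.2472, f(1.2) ≈ 2.2804, f(1.35) ≈ 2.3130.
Sum = Δt · [f(0) + f(0.15) + f(0.3) + ...].
Sum ≈ 3.2398.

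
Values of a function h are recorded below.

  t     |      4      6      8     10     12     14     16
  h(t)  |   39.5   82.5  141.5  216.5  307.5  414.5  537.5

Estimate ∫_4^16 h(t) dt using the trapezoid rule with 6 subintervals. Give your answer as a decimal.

Δt = 2.
T_6 = (2/2)·[39.5 + 2·82.5 + 2·141.5 + 2·216.5 + 2·307.5 + 2·414.5 + 537.5] = 2902.

2902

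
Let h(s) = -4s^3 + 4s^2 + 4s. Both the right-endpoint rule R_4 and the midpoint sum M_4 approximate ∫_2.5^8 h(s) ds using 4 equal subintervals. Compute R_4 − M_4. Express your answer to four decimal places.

R_4 = -4572.94921875.
M_4 ≈ -3228.478516.
R_4 − M_4 ≈ -1344.4707.

-1344.4707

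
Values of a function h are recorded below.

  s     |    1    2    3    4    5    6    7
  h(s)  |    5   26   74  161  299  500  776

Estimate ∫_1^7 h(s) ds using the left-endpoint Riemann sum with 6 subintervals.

Δs = 1.
Sum = 1·[5 + 26 + 74 + 161 + 299 + 500] = 1065.

1065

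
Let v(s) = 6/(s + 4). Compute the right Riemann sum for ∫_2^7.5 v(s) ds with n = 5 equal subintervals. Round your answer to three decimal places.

Δs = (7.5 − 2)/5 = 1.1.
Right endpoints: 3.1, 4.2, 5.3, 6.4, 7.5.
v(3.1) = 60/71, v(4.2) = 30/41, v(5.3) = 20/31, v(6.4) = 15/26, v(7.5) = 12/23.
Sum = Δs · [v(3.1) + v(4.2) + v(5.3) + v(6.4) + v(7.5)].
Sum ≈ 3.653.

3.653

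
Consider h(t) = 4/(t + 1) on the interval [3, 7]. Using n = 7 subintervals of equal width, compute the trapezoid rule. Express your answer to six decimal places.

Δt = (7 − 3)/7 = 4/7.
h(3) = 1, h(25/7) = 0.875, h(29/7) = 7/9, h(33/7) = 0.7, h(37/7) = 7/11, h(41/7) = 7/12, h(45/7) = 7/13, h(7) = 0.5.
T_7 = (Δt/2)·[h(t_0) + 2h(t_1) + ... + 2h(t_{6}) + h(t_7)].
Sum ≈ 2.777678.

2.777678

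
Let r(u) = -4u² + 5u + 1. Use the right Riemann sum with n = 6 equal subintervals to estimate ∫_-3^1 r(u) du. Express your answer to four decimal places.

-37.1852

Δu = (1 − (-3))/6 = 2/3.
Right endpoints: -7/3, -5/3, -1, -1/3, 1/3, 1.
r(-7/3) = -292/9, r(-5/3) = -166/9, r(-1) = -8, r(-1/3) = -10/9, r(1/3) = 20/9, r(1) = 2.
Sum = Δu · [r(-7/3) + r(-5/3) + r(-1) + ...].
Sum ≈ -37.1852.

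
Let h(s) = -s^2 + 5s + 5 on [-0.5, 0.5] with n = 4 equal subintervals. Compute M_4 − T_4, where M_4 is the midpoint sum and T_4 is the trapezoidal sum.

M_4 = 4.921875.
T_4 = 4.90625.
M_4 − T_4 = 0.015625.

0.015625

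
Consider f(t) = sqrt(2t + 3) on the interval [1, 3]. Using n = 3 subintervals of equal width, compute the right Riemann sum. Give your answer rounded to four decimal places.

5.5237

Δt = (3 − 1)/3 = 2/3.
Right endpoints: 5/3, 7/3, 3.
f(5/3) ≈ 2.5166, f(7/3) ≈ 2.7689, f(3) ≈ 3.0000.
Sum = Δt · [f(5/3) + f(7/3) + f(3)].
Sum ≈ 5.5237.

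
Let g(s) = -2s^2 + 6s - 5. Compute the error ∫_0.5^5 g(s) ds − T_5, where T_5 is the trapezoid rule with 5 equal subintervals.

1.215

Exact integral: ∫_0.5^5 g(s) ds = -31.5.
T_5 = -32.715.
Error = -31.5 − (-32.715) = 1.215.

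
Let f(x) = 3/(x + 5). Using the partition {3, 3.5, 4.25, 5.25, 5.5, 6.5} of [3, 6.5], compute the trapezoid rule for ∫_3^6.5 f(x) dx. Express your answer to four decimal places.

1.0901

Subinterval widths: 0.5, 0.75, 1, 0.25, 1.
f(3) = 0.375, f(3.5) = 6/17, f(4.25) = 12/37, f(5.25) = 12/41, f(5.5) = 2/7, f(6.5) = 6/23.
On each subinterval the trapezoid contributes (Δx_i/2)·[f(x_{i-1}) + f(x_i)].
Sum ≈ 1.0901.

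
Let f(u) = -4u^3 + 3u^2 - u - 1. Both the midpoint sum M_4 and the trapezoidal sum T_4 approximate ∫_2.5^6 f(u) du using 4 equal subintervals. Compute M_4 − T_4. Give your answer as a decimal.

32.15625

M_4 = -1064.21875.
T_4 = -1096.375.
M_4 − T_4 = 32.15625.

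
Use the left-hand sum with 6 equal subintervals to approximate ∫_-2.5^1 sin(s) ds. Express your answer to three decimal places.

-1.723

Δs = (1 − (-2.5))/6 = 7/12.
Left endpoints: -2.5, -23/12, -4/3, -0.75, -1/6, 5/12.
f(-2.5) ≈ -0.598, f(-23/12) ≈ -0.941, f(-4/3) ≈ -0.972, f(-0.75) ≈ -0.682, f(-1/6) ≈ -0.166, f(5/12) ≈ 0.405.
Sum = Δs · [f(-2.5) + f(-23/12) + f(-4/3) + ...].
Sum ≈ -1.723.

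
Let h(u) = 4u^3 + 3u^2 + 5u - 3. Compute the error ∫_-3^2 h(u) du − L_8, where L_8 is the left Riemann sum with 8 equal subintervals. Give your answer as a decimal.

Exact integral: ∫_-3^2 h(u) du = -57.5.
L_8 = -105.3515625.
Error = -57.5 − (-105.3515625) = 47.8515625.

47.8515625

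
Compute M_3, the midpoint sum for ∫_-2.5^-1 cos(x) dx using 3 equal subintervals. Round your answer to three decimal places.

-0.246

Δx = (-1 − (-2.5))/3 = 0.5.
Midpoints: -2.25, -1.75, -1.25.
f(-2.25) ≈ -0.628, f(-1.75) ≈ -0.178, f(-1.25) ≈ 0.315.
Sum = Δx · [f(-2.25) + f(-1.75) + f(-1.25)].
Sum ≈ -0.246.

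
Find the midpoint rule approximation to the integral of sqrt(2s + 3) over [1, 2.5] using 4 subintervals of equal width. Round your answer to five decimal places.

3.81624

Δs = (2.5 − 1)/4 = 0.375.
Midpoints: 1.1875, 1.5625, 1.9375, 2.3125.
f(1.1875) ≈ 2.31840, f(1.5625) ≈ 2.47487, f(1.9375) ≈ 2.62202, f(2.3125) ≈ 2.76134.
Sum = Δs · [f(1.1875) + f(1.5625) + f(1.9375) + f(2.3125)].
Sum ≈ 3.81624.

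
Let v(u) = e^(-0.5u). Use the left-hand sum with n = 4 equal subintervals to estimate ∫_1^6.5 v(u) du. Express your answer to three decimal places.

1.570

Δu = (6.5 − 1)/4 = 1.375.
Left endpoints: 1, 2.375, 3.75, 5.125.
v(1) ≈ 0.607, v(2.375) ≈ 0.305, v(3.75) ≈ 0.153, v(5.125) ≈ 0.077.
Sum = Δu · [v(1) + v(2.375) + v(3.75) + v(5.125)].
Sum ≈ 1.570.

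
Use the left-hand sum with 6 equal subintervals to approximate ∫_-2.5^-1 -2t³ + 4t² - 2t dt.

50.6640625

Δt = (-1 − (-2.5))/6 = 0.25.
Left endpoints: -2.5, -2.25, -2, -1.75, -1.5, -1.25.
f(-2.5) = 61.25, f(-2.25) = 47.53125, f(-2) = 36, f(-1.75) = 26.46875, f(-1.5) = 18.75, f(-1.25) = 12.65625.
Sum = Δt · [f(-2.5) + f(-2.25) + f(-2) + ...].
Sum = 50.6640625.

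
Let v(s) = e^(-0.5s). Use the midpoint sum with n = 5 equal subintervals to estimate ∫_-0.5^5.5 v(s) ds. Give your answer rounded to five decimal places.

Δs = (5.5 − (-0.5))/5 = 1.2.
Midpoints: 0.1, 1.3, 2.5, 3.7, 4.9.
v(0.1) ≈ 0.95123, v(1.3) ≈ 0.52205, v(2.5) ≈ 0.28650, v(3.7) ≈ 0.15724, v(4.9) ≈ 0.08629.
Sum = Δs · [v(0.1) + v(1.3) + v(2.5) + v(3.7) + v(4.9)].
Sum ≈ 2.40397.

2.40397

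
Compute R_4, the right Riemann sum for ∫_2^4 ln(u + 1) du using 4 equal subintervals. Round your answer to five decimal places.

2.87629

Δu = (4 − 2)/4 = 0.5.
Right endpoints: 2.5, 3, 3.5, 4.
f(2.5) ≈ 1.25276, f(3) ≈ 1.38629, f(3.5) ≈ 1.50408, f(4) ≈ 1.60944.
Sum = Δu · [f(2.5) + f(3) + f(3.5) + f(4)].
Sum ≈ 2.87629.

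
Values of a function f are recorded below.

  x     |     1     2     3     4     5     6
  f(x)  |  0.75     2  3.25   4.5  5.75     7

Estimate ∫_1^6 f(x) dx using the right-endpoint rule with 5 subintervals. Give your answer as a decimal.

Δx = 1.
Sum = 1·[2 + 3.25 + 4.5 + 5.75 + 7] = 22.5.

22.5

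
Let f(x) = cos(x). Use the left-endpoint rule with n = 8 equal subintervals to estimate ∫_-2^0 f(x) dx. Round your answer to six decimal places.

0.727538

Δx = (0 − (-2))/8 = 0.25.
Left endpoints: -2, -1.75, -1.5, -1.25, -1, -0.75, -0.5, -0.25.
f(-2) ≈ -0.416147, f(-1.75) ≈ -0.178246, f(-1.5) ≈ 0.070737, f(-1.25) ≈ 0.315322, f(-1) ≈ 0.540302, f(-0.75) ≈ 0.731689, f(-0.5) ≈ 0.877583, f(-0.25) ≈ 0.968912.
Sum = Δx · [f(-2) + f(-1.75) + f(-1.5) + ...].
Sum ≈ 0.727538.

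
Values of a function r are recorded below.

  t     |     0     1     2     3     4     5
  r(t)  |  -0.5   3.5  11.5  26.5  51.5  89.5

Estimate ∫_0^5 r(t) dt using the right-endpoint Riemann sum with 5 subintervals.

Δt = 1.
Sum = 1·[3.5 + 11.5 + 26.5 + 51.5 + 89.5] = 182.5.

182.5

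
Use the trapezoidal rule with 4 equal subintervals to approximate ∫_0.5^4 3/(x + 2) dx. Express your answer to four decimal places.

2.6514

Δx = (4 − 0.5)/4 = 0.875.
f(0.5) = 1.2, f(1.375) = 8/9, f(2.25) = 12/17, f(3.125) = 24/41, f(4) = 0.5.
T_4 = (Δx/2)·[f(x_0) + 2f(x_1) + 2f(x_2) + 2f(x_3) + f(x_4)].
Sum ≈ 2.6514.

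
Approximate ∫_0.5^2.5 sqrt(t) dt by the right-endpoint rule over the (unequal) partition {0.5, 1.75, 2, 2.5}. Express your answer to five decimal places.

2.79772

Subinterval widths: 1.25, 0.25, 0.5.
Right endpoints: 1.75, 2, 2.5.
f(1.75) ≈ 1.32288, f(2) ≈ 1.41421, f(2.5) ≈ 1.58114.
Sum = Σ Δt_i · f(t_i).
Sum ≈ 2.79772.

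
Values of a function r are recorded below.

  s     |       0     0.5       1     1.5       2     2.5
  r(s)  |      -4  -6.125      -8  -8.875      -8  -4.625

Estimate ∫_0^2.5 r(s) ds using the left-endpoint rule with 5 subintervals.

Δs = 0.5.
Sum = 0.5·[(-4) + (-6.125) + (-8) + (-8.875) + (-8)] = -17.5.

-17.5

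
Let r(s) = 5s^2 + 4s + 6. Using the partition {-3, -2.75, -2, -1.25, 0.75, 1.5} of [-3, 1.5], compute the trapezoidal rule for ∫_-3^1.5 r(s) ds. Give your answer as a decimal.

Subinterval widths: 0.25, 0.75, 0.75, 2, 0.75.
r(-3) = 39, r(-2.75) = 32.8125, r(-2) = 18, r(-1.25) = 8.8125, r(0.75) = 11.8125, r(1.5) = 23.25.
On each subinterval the trapezoid contributes (Δs_i/2)·[r(s_{i-1}) + r(s_i)].
Sum = 71.859375.

71.859375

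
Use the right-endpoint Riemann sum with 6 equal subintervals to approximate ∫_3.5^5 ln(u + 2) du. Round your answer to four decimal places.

2.7752

Δu = (5 − 3.5)/6 = 0.25.
Right endpoints: 3.75, 4, 4.25, 4.5, 4.75, 5.
f(3.75) ≈ 1.7492, f(4) ≈ 1.7918, f(4.25) ≈ 1.8326, f(4.5) ≈ 1.8718, f(4.75) ≈ 1.9095, f(5) ≈ 1.9459.
Sum = Δu · [f(3.75) + f(4) + f(4.25) + ...].
Sum ≈ 2.7752.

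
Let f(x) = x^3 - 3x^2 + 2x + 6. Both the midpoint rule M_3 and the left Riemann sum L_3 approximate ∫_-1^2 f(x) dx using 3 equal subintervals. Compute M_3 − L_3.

4.125

M_3 = 16.125.
L_3 = 12.
M_3 − L_3 = 4.125.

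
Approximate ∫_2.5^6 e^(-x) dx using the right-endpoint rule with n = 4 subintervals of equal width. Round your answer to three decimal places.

0.050

Δx = (6 − 2.5)/4 = 0.875.
Right endpoints: 3.375, 4.25, 5.125, 6.
f(3.375) ≈ 0.034, f(4.25) ≈ 0.014, f(5.125) ≈ 0.006, f(6) ≈ 0.002.
Sum = Δx · [f(3.375) + f(4.25) + f(5.125) + f(6)].
Sum ≈ 0.050.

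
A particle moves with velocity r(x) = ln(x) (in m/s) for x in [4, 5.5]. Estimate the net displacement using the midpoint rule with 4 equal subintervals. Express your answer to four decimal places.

2.3313

Δx = (5.5 − 4)/4 = 0.375.
Midpoints: 4.1875, 4.5625, 4.9375, 5.3125.
r(4.1875) ≈ 1.4321, r(4.5625) ≈ 1.5179, r(4.9375) ≈ 1.5969, r(5.3125) ≈ 1.6701.
Sum = Δx · [r(4.1875) + r(4.5625) + r(4.9375) + r(5.3125)].
Sum ≈ 2.3313.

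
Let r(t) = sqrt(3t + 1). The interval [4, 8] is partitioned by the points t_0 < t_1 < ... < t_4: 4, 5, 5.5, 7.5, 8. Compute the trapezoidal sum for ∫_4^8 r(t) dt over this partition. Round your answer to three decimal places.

Subinterval widths: 1, 0.5, 2, 0.5.
r(4) ≈ 3.606, r(5) ≈ 4.000, r(5.5) ≈ 4.183, r(7.5) ≈ 4.848, r(8) ≈ 5.000.
On each subinterval the trapezoid contributes (Δt_i/2)·[r(t_{i-1}) + r(t_i)].
Sum ≈ 17.342.

17.342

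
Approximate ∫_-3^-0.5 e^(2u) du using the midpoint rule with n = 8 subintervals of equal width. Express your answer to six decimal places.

0.179760

Δu = (-0.5 − (-3))/8 = 0.3125.
Midpoints: -2.84375, -2.53125, -2.21875, -1.90625, -1.59375, -1.28125, -0.96875, -0.65625.
f(-2.84375) ≈ 0.003388, f(-2.53125) ≈ 0.006330, f(-2.21875) ≈ 0.011825, f(-1.90625) ≈ 0.022093, f(-1.59375) ≈ 0.041275, f(-1.28125) ≈ 0.077112, f(-0.96875) ≈ 0.144064, f(-0.65625) ≈ 0.269146.
Sum = Δu · [f(-2.84375) + f(-2.53125) + f(-2.21875) + ...].
Sum ≈ 0.179760.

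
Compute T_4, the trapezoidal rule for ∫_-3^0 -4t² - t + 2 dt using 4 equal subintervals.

-26.625

Δt = (0 − (-3))/4 = 0.75.
f(-3) = -31, f(-2.25) = -16, f(-1.5) = -5.5, f(-0.75) = 0.5, f(0) = 2.
T_4 = (Δt/2)·[f(t_0) + 2f(t_1) + 2f(t_2) + 2f(t_3) + f(t_4)].
Sum = -26.625.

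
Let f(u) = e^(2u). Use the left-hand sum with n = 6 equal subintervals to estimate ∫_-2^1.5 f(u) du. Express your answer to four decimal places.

5.2937

Δu = (1.5 − (-2))/6 = 7/12.
Left endpoints: -2, -17/12, -5/6, -0.25, 1/3, 11/12.
f(-2) ≈ 0.0183, f(-17/12) ≈ 0.0588, f(-5/6) ≈ 0.1889, f(-0.25) ≈ 0.6065, f(1/3) ≈ 1.9477, f(11/12) ≈ 6.2547.
Sum = Δu · [f(-2) + f(-17/12) + f(-5/6) + ...].
Sum ≈ 5.2937.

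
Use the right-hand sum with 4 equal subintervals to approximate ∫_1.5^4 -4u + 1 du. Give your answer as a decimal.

Δu = (4 − 1.5)/4 = 0.625.
Right endpoints: 2.125, 2.75, 3.375, 4.
f(2.125) = -7.5, f(2.75) = -10, f(3.375) = -12.5, f(4) = -15.
Sum = Δu · [f(2.125) + f(2.75) + f(3.375) + f(4)].
Sum = -28.125.

-28.125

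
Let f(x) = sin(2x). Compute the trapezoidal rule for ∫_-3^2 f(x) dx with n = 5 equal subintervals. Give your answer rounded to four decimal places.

Δx = (2 − (-3))/5 = 1.
f(-3) ≈ 0.2794, f(-2) ≈ 0.7568, f(-1) ≈ -0.9093, f(0) ≈ 0.0000, f(1) ≈ 0.9093, f(2) ≈ -0.7568.
T_5 = (Δx/2)·[f(x_0) + 2f(x_1) + ... + 2f(x_{4}) + f(x_5)].
Sum ≈ 0.5181.

0.5181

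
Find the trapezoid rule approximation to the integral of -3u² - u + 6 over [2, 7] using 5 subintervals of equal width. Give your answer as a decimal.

Δu = (7 − 2)/5 = 1.
f(2) = -8, f(3) = -24, f(4) = -46, f(5) = -74, f(6) = -108, f(7) = -148.
T_5 = (Δu/2)·[f(u_0) + 2f(u_1) + ... + 2f(u_{4}) + f(u_5)].
Sum = -330.

-330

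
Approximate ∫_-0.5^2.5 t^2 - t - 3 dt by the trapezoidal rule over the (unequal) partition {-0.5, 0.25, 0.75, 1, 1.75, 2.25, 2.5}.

-6.5625

Subinterval widths: 0.75, 0.5, 0.25, 0.75, 0.5, 0.25.
f(-0.5) = -2.25, f(0.25) = -3.1875, f(0.75) = -3.1875, f(1) = -3, f(1.75) = -1.6875, f(2.25) = -0.1875, f(2.5) = 0.75.
On each subinterval the trapezoid contributes (Δt_i/2)·[f(t_{i-1}) + f(t_i)].
Sum = -6.5625.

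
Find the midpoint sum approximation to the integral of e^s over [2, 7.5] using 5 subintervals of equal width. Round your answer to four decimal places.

1712.9752

Δs = (7.5 − 2)/5 = 1.1.
Midpoints: 2.55, 3.65, 4.75, 5.85, 6.95.
f(2.55) ≈ 12.8071, f(3.65) ≈ 38.4747, f(4.75) ≈ 115.5843, f(5.85) ≈ 347.2344, f(6.95) ≈ 1043.1497.
Sum = Δs · [f(2.55) + f(3.65) + f(4.75) + f(5.85) + f(6.95)].
Sum ≈ 1712.9752.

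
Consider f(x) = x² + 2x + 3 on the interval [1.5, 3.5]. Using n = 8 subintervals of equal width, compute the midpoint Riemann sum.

Δx = (3.5 − 1.5)/8 = 0.25.
Midpoints: 1.625, 1.875, 2.125, 2.375, 2.625, 2.875, 3.125, 3.375.
f(1.625) = 8.890625, f(1.875) = 10.265625, f(2.125) = 11.765625, f(2.375) = 13.390625, f(2.625) = 15.140625, f(2.875) = 17.015625, f(3.125) = 19.015625, f(3.375) = 21.140625.
Sum = Δx · [f(1.625) + f(1.875) + f(2.125) + ...].
Sum = 29.15625.

29.15625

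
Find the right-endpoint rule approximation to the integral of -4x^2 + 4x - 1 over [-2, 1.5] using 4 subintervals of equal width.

-14.765625

Δx = (1.5 − (-2))/4 = 0.875.
Right endpoints: -1.125, -0.25, 0.625, 1.5.
f(-1.125) = -10.5625, f(-0.25) = -2.25, f(0.625) = -0.0625, f(1.5) = -4.
Sum = Δx · [f(-1.125) + f(-0.25) + f(0.625) + f(1.5)].
Sum = -14.765625.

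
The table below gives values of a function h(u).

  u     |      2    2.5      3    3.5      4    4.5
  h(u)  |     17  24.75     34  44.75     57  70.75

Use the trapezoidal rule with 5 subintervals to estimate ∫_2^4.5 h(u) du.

102.1875

Δu = 0.5.
T_5 = (0.5/2)·[17 + 2·24.75 + 2·34 + 2·44.75 + 2·57 + 70.75] = 102.1875.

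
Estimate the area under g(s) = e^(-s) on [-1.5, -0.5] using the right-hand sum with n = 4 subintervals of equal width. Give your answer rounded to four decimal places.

Δs = (-0.5 − (-1.5))/4 = 0.25.
Right endpoints: -1.25, -1, -0.75, -0.5.
g(-1.25) ≈ 3.4903, g(-1) ≈ 2.7183, g(-0.75) ≈ 2.1170, g(-0.5) ≈ 1.6487.
Sum = Δs · [g(-1.25) + g(-1) + g(-0.75) + g(-0.5)].
Sum ≈ 2.4936.

2.4936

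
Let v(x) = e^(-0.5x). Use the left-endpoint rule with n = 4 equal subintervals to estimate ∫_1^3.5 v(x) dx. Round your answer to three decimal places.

1.008

Δx = (3.5 − 1)/4 = 0.625.
Left endpoints: 1, 1.625, 2.25, 2.875.
v(1) ≈ 0.607, v(1.625) ≈ 0.444, v(2.25) ≈ 0.325, v(2.875) ≈ 0.238.
Sum = Δx · [v(1) + v(1.625) + v(2.25) + v(2.875)].
Sum ≈ 1.008.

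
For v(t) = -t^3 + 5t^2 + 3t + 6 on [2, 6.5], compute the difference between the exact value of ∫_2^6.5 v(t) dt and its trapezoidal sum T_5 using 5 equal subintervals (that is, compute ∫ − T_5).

Exact integral: ∫_2^6.5 v(t) dt = 86.484375.
T_5 = 81.77625.
Error = 86.484375 − 81.77625 = 4.708125.

4.708125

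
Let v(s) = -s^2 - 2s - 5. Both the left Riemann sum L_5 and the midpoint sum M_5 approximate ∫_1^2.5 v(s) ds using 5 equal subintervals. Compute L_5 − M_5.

1.20375

L_5 = -16.41.
M_5 = -17.61375.
L_5 − M_5 = 1.20375.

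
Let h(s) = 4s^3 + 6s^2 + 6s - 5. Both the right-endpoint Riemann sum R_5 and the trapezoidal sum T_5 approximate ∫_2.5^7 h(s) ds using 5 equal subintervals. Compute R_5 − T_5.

716.85

R_5 = 3877.56.
T_5 = 3160.71.
R_5 − T_5 = 716.85.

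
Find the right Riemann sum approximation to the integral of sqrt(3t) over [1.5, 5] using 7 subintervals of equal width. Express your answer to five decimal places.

Δt = (5 − 1.5)/7 = 0.5.
Right endpoints: 2, 2.5, 3, 3.5, 4, 4.5, 5.
f(2) ≈ 2.44949, f(2.5) ≈ 2.73861, f(3) ≈ 3.00000, f(3.5) ≈ 3.24037, f(4) ≈ 3.46410, f(4.5) ≈ 3.67423, f(5) ≈ 3.87298.
Sum = Δt · [f(2) + f(2.5) + f(3) + ...].
Sum ≈ 11.21990.

11.21990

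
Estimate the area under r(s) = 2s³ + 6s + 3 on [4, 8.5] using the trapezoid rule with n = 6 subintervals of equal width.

2680.1015625

Δs = (8.5 − 4)/6 = 0.75.
r(4) = 155, r(4.75) = 245.84375, r(5.5) = 368.75, r(6.25) = 528.78125, r(7) = 731, r(7.75) = 980.46875, r(8.5) = 1282.25.
T_6 = (Δs/2)·[r(s_0) + 2r(s_1) + ... + 2r(s_{5}) + r(s_6)].
Sum = 2680.1015625.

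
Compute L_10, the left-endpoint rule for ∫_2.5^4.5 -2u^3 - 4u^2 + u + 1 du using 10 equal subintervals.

-257

Δu = (4.5 − 2.5)/10 = 0.2.
Left endpoints: 2.5, 2.7, 2.9, 3.1, 3.3, 3.5, 3.7, 3.9, 4.1, 4.3.
f(2.5) = -52.75, f(2.7) = -64.826, f(2.9) = -78.518, f(3.1) = -93.922, f(3.3) = -111.134, f(3.5) = -130.25, f(3.7) = -151.366, f(3.9) = -174.578, f(4.1) = -199.982, f(4.3) = -227.674.
Sum = Δu · [f(2.5) + f(2.7) + f(2.9) + ...].
Sum = -257.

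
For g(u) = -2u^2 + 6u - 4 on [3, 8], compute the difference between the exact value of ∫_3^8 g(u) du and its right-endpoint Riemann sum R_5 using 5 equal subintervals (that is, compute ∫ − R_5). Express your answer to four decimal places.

Exact integral: ∫_3^8 g(u) du ≈ -178.333333.
R_5 = -220.
Error ≈ -178.333333 − (-220) ≈ 41.6667.

41.6667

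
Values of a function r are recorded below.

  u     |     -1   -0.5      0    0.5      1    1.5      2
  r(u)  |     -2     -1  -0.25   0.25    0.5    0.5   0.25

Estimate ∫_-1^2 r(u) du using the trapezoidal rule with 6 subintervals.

Δu = 0.5.
T_6 = (0.5/2)·[(-2) + 2·(-1) + 2·(-0.25) + 2·0.25 + 2·0.5 + 2·0.5 + 0.25] = -0.4375.

-0.4375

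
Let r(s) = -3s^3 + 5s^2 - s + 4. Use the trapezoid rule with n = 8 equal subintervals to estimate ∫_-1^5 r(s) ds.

Δs = (5 − (-1))/8 = 0.75.
r(-1) = 13, r(-0.25) = 4.609375, r(0.5) = 4.375, r(1.25) = 4.703125, r(2) = -2, r(2.75) = -23.328125, r(3.5) = -66.875, r(4.25) = -140.234375, r(5) = -251.
T_8 = (Δs/2)·[r(s_0) + 2r(s_1) + ... + 2r(s_{7}) + r(s_8)].
Sum = -253.3125.

-253.3125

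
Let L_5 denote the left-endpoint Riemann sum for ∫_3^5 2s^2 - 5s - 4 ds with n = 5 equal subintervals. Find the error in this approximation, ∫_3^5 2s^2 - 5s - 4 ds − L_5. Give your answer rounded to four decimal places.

Exact integral: ∫_3^5 f(s) ds ≈ 17.333333.
L_5 = 13.04.
Error ≈ 17.333333 − 13.04 ≈ 4.2933.

4.2933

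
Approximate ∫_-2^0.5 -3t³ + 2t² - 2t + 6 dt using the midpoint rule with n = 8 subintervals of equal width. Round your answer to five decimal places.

35.94177

Δt = (0.5 − (-2))/8 = 0.3125.
Midpoints: -1.84375, -1.53125, -1.21875, -0.90625, -0.59375, -0.28125, 0.03125, 0.34375.
f(-1.84375) = 1156361/32768, f(-1.53125) = 803571/32768, f(-1.21875) = 551781/32768, f(-0.90625) = 382991/32768, f(-0.59375) = 279201/32768, f(-0.28125) = 222411/32768, f(0.03125) = 194621/32768, f(0.34375) = 177831/32768.
Sum = Δt · [f(-1.84375) + f(-1.53125) + f(-1.21875) + ...].
Sum ≈ 35.94177.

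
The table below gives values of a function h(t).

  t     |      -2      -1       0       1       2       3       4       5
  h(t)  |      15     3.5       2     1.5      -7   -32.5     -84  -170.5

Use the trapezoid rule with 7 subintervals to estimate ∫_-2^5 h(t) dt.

-194.25

Δt = 1.
T_7 = (1/2)·[15 + 2·3.5 + 2·2 + 2·1.5 + 2·(-7) + 2·(-32.5) + 2·(-84) + (-170.5)] = -194.25.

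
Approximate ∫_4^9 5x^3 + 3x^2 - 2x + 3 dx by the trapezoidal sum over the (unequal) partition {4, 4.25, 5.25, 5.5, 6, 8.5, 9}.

Subinterval widths: 0.25, 1, 0.25, 0.5, 2.5, 0.5.
f(4) = 363, f(4.25) = 432.515625, f(5.25) = 798.703125, f(5.5) = 914.625, f(6) = 1179, f(8.5) = 3273.375, f(9) = 3873.
On each subinterval the trapezoid contributes (Δx_i/2)·[f(x_{i-1}) + f(x_i)].
Sum = 8804.68359375.

8804.68359375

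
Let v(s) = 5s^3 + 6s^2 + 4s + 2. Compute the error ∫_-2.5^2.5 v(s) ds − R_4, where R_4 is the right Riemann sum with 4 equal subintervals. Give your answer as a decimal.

Exact integral: ∫_-2.5^2.5 v(s) ds = 72.5.
R_4 = 190.46875.
Error = 72.5 − 190.46875 = -117.96875.

-117.96875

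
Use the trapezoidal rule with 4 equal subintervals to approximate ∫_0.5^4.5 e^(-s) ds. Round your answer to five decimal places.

0.64423

Δs = (4.5 − 0.5)/4 = 1.
f(0.5) ≈ 0.60653, f(1.5) ≈ 0.22313, f(2.5) ≈ 0.08208, f(3.5) ≈ 0.03020, f(4.5) ≈ 0.01111.
T_4 = (Δs/2)·[f(s_0) + 2f(s_1) + 2f(s_2) + 2f(s_3) + f(s_4)].
Sum ≈ 0.64423.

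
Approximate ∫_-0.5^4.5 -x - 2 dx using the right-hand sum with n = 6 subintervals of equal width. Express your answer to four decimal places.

-22.0833

Δx = (4.5 − (-0.5))/6 = 5/6.
Right endpoints: 1/3, 7/6, 2, 17/6, 11/3, 4.5.
f(1/3) = -7/3, f(7/6) = -19/6, f(2) = -4, f(17/6) = -29/6, f(11/3) = -17/3, f(4.5) = -6.5.
Sum = Δx · [f(1/3) + f(7/6) + f(2) + ...].
Sum ≈ -22.0833.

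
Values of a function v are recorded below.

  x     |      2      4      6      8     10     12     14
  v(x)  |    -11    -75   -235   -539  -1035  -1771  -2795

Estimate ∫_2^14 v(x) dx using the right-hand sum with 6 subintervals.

-12900

Δx = 2.
Sum = 2·[(-75) + (-235) + (-539) + (-1035) + (-1771) + (-2795)] = -12900.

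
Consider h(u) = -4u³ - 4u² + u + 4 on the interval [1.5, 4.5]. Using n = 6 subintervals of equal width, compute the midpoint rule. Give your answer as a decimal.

-498.5

Δu = (4.5 − 1.5)/6 = 0.5.
Midpoints: 1.75, 2.25, 2.75, 3.25, 3.75, 4.25.
h(1.75) = -27.9375, h(2.25) = -59.5625, h(2.75) = -106.6875, h(3.25) = -172.3125, h(3.75) = -259.4375, h(4.25) = -371.0625.
Sum = Δu · [h(1.75) + h(2.25) + h(2.75) + ...].
Sum = -498.5.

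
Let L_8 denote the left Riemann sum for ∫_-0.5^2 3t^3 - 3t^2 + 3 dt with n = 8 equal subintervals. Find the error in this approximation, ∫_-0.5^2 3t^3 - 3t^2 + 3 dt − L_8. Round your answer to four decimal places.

1.8982

Exact integral: ∫_-0.5^2 f(t) dt = 11.328125.
L_8 ≈ 9.429932.
Error ≈ 11.328125 − 9.429932 ≈ 1.8982.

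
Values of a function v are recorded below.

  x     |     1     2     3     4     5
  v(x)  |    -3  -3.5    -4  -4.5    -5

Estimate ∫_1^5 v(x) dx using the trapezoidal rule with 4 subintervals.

Δx = 1.
T_4 = (1/2)·[(-3) + 2·(-3.5) + 2·(-4) + 2·(-4.5) + (-5)] = -16.

-16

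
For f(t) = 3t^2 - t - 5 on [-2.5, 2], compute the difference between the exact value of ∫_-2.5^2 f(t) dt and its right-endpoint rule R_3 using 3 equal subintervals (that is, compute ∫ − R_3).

3.375

Exact integral: ∫_-2.5^2 f(t) dt = 2.25.
R_3 = -1.125.
Error = 2.25 − (-1.125) = 3.375.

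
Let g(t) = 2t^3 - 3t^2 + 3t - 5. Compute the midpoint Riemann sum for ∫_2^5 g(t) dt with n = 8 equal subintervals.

203.3671875

Δt = (5 − 2)/8 = 0.375.
Midpoints: 2.1875, 2.5625, 2.9375, 3.3125, 3.6875, 4.0625, 4.4375, 4.8125.
g(2.1875) = 16675/2048, g(2.5625) = 34081/2048, g(2.9375) = 58615/2048, g(3.3125) = 91573/2048, g(3.6875) = 134251/2048, g(4.0625) = 187945/2048, g(4.4375) = 253951/2048, g(4.8125) = 333565/2048.
Sum = Δt · [g(2.1875) + g(2.5625) + g(2.9375) + ...].
Sum = 203.3671875.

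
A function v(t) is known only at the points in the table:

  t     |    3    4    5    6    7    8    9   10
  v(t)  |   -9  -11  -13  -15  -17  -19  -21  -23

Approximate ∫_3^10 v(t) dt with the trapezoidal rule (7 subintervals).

Δt = 1.
T_7 = (1/2)·[(-9) + 2·(-11) + 2·(-13) + 2·(-15) + 2·(-17) + 2·(-19) + 2·(-21) + (-23)] = -112.

-112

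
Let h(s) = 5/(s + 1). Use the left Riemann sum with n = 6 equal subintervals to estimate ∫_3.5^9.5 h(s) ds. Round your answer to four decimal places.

Δs = (9.5 − 3.5)/6 = 1.
Left endpoints: 3.5, 4.5, 5.5, 6.5, 7.5, 8.5.
h(3.5) = 10/9, h(4.5) = 10/11, h(5.5) = 10/13, h(6.5) = 2/3, h(7.5) = 10/17, h(8.5) = 10/19.
Sum = Δs · [h(3.5) + h(4.5) + h(5.5) + ...].
Sum ≈ 4.5707.

4.5707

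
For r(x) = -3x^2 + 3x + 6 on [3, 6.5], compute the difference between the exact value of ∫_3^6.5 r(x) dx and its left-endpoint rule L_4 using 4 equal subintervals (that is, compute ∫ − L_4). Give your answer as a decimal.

-37.70703125

Exact integral: ∫_3^6.5 r(x) dx = -176.75.
L_4 = -139.04296875.
Error = -176.75 − (-139.04296875) = -37.70703125.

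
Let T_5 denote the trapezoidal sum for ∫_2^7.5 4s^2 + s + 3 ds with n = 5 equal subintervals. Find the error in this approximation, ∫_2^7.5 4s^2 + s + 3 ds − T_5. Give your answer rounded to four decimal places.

-4.4367

Exact integral: ∫_2^7.5 f(s) ds ≈ 594.458333.
T_5 = 598.895.
Error ≈ 594.458333 − 598.895 ≈ -4.4367.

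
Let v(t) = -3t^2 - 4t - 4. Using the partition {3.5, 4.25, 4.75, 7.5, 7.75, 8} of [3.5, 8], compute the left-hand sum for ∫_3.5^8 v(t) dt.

Subinterval widths: 0.75, 0.5, 2.75, 0.25, 0.25.
Left endpoints: 3.5, 4.25, 4.75, 7.5, 7.75.
v(3.5) = -54.75, v(4.25) = -75.1875, v(4.75) = -90.6875, v(7.5) = -202.75, v(7.75) = -215.1875.
Sum = Σ Δt_i · v(t_i).
Sum = -432.53125.

-432.53125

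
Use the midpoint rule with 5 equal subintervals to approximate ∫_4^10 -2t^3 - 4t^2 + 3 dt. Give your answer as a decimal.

-6068.88

Δt = (10 − 4)/5 = 1.2.
Midpoints: 4.6, 5.8, 7, 8.2, 9.4.
f(4.6) = -276.312, f(5.8) = -521.784, f(7) = -879, f(8.2) = -1368.696, f(9.4) = -2011.608.
Sum = Δt · [f(4.6) + f(5.8) + f(7) + f(8.2) + f(9.4)].
Sum = -6068.88.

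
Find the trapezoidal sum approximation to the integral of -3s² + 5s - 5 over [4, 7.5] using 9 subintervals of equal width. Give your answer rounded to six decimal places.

Δs = (7.5 − 4)/9 = 7/18.
f(4) = -33, f(79/18) = -4411/108, f(43/9) = -1339/27, f(31/6) = -59.25, f(50/9) = -1885/27, f(107/18) = -8779/108, f(19/3) = -281/3, f(121/18) = -11551/108, f(64/9) = -3271/27, f(7.5) = -136.25.
T_9 = (Δs/2)·[f(s_0) + 2f(s_1) + ... + 2f(s_{8}) + f(s_9)].
Sum ≈ -275.014660.

-275.014660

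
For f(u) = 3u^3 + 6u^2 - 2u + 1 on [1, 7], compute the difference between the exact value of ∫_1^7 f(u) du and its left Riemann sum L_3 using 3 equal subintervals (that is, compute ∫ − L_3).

1134

Exact integral: ∫_1^7 f(u) du = 2442.
L_3 = 1308.
Error = 2442 − 1308 = 1134.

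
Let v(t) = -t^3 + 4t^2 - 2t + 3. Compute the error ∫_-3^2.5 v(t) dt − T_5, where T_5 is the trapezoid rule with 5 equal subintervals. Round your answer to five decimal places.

-5.26854

Exact integral: ∫_-3^2.5 v(t) dt ≈ 86.5677083.
T_5 = 91.83625.
Error ≈ 86.5677083 − 91.83625 ≈ -5.26854.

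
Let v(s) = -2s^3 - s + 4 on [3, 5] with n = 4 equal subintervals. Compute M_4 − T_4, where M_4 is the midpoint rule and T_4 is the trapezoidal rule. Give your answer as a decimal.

M_4 = -271.
T_4 = -274.
M_4 − T_4 = 3.

3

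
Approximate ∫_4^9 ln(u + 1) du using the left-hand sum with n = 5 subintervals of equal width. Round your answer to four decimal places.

9.6238

Δu = (9 − 4)/5 = 1.
Left endpoints: 4, 5, 6, 7, 8.
f(4) ≈ 1.6094, f(5) ≈ 1.7918, f(6) ≈ 1.9459, f(7) ≈ 2.0794, f(8) ≈ 2.1972.
Sum = Δu · [f(4) + f(5) + f(6) + f(7) + f(8)].
Sum ≈ 9.6238.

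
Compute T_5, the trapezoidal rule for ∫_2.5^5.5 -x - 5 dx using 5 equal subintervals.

-27

Δx = (5.5 − 2.5)/5 = 0.6.
f(2.5) = -7.5, f(3.1) = -8.1, f(3.7) = -8.7, f(4.3) = -9.3, f(4.9) = -9.9, f(5.5) = -10.5.
T_5 = (Δx/2)·[f(x_0) + 2f(x_1) + ... + 2f(x_{4}) + f(x_5)].
Sum = -27.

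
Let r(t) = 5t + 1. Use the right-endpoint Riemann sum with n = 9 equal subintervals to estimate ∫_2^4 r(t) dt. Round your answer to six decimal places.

Δt = (4 − 2)/9 = 2/9.
Right endpoints: 20/9, 22/9, 8/3, 26/9, 28/9, 10/3, 32/9, 34/9, 4.
r(20/9) = 109/9, r(22/9) = 119/9, r(8/3) = 43/3, r(26/9) = 139/9, r(28/9) = 149/9, r(10/3) = 53/3, r(32/9) = 169/9, r(34/9) = 179/9, r(4) = 21.
Sum = Δt · [r(20/9) + r(22/9) + r(8/3) + ...].
Sum ≈ 33.111111.

33.111111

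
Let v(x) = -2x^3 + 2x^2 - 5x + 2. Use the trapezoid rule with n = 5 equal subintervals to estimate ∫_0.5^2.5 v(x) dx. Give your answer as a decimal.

Δx = (2.5 − 0.5)/5 = 0.4.
v(0.5) = -0.25, v(0.9) = -2.338, v(1.3) = -5.514, v(1.7) = -10.546, v(2.1) = -18.202, v(2.5) = -29.25.
T_5 = (Δx/2)·[v(x_0) + 2v(x_1) + ... + 2v(x_{4}) + v(x_5)].
Sum = -20.54.

-20.54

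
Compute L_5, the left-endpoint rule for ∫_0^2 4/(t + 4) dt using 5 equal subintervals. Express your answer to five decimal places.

1.69038

Δt = (2 − 0)/5 = 0.4.
Left endpoints: 0, 0.4, 0.8, 1.2, 1.6.
f(0) = 1, f(0.4) = 10/11, f(0.8) = 5/6, f(1.2) = 10/13, f(1.6) = 5/7.
Sum = Δt · [f(0) + f(0.4) + f(0.8) + f(1.2) + f(1.6)].
Sum ≈ 1.69038.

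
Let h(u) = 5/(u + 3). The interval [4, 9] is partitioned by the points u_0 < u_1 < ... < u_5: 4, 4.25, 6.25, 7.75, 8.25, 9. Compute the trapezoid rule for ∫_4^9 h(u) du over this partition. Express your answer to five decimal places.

2.71024

Subinterval widths: 0.25, 2, 1.5, 0.5, 0.75.
h(4) = 5/7, h(4.25) = 20/29, h(6.25) = 20/37, h(7.75) = 20/43, h(8.25) = 4/9, h(9) = 5/12.
On each subinterval the trapezoid contributes (Δu_i/2)·[h(u_{i-1}) + h(u_i)].
Sum ≈ 2.71024.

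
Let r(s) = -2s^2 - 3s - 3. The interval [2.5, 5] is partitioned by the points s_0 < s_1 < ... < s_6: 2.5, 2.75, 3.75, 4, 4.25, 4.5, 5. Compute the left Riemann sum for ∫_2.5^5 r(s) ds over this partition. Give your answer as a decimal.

-95.9375

Subinterval widths: 0.25, 1, 0.25, 0.25, 0.25, 0.5.
Left endpoints: 2.5, 2.75, 3.75, 4, 4.25, 4.5.
r(2.5) = -23, r(2.75) = -26.375, r(3.75) = -42.375, r(4) = -47, r(4.25) = -51.875, r(4.5) = -57.
Sum = Σ Δs_i · r(s_i).
Sum = -95.9375.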